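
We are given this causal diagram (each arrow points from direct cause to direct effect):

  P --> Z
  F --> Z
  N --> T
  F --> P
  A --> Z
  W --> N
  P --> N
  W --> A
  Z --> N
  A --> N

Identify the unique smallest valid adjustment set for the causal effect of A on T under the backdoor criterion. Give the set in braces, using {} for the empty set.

{W}

Variables eligible for adjustment (non-descendants of A, excluding A and T): {F, P, W}.
Backdoor paths from A to T:
  P1: A <- W -> N -> T
The empty set is not sufficient: P1 (A <- W -> N -> T) has no collider blocking it and no conditioned non-collider, so it is open.
Try {W}:
  P1: blocked at fork node W ∈ conditioning set.
{W} contains no descendant of A and blocks every backdoor path.
No other singleton works — e.g. {F} leaves P1 open — so {W} is the unique smallest valid adjustment set.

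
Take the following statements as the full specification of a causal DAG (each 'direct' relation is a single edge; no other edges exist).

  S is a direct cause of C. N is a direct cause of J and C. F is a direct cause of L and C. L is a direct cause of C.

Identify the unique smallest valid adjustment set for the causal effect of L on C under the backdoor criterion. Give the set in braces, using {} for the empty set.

Variables eligible for adjustment (non-descendants of L, excluding L and C): {F, J, N, S}.
Backdoor paths from L to C:
  P1: L <- F -> C
The empty set is not sufficient: P1 (L <- F -> C) has no collider blocking it and no conditioned non-collider, so it is open.
Try {F}:
  P1: blocked at fork node F ∈ conditioning set.
{F} contains no descendant of L and blocks every backdoor path.
No other singleton works — e.g. {N} leaves P1 open — so {F} is the unique smallest valid adjustment set.

{F}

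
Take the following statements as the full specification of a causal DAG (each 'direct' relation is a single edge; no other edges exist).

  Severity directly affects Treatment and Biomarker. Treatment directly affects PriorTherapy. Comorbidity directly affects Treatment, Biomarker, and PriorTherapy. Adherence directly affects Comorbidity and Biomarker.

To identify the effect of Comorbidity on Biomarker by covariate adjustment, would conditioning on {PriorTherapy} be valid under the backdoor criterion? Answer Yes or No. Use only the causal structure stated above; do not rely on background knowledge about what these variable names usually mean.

No

Backdoor paths from Comorbidity to Biomarker (paths whose first edge points into Comorbidity):
  P1: Comorbidity <- Adherence -> Biomarker
Condition 1 (no descendant of Comorbidity in the set): FAILS — PriorTherapy is a descendant of Comorbidity.
Condition 2 (every backdoor path blocked by {PriorTherapy}):
  P1: open — no interior node is in the conditioning set.
{PriorTherapy} does not satisfy the backdoor criterion.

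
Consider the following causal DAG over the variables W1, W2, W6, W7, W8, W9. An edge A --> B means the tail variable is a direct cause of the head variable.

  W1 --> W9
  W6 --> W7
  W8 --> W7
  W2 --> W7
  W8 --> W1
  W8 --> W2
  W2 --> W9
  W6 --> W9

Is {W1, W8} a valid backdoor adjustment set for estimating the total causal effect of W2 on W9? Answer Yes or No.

Backdoor paths from W2 to W9 (paths whose first edge points into W2):
  P1: W2 <- W8 -> W1 -> W9
  P2: W2 <- W8 -> W7 <- W6 -> W9
Condition 1 (no descendant of W2 in the set): holds — descendants of W2 are {W7, W9}; none are in {W1, W8}.
Condition 2 (every backdoor path blocked by {W1, W8}):
  P1: blocked at fork node W8 ∈ conditioning set.
  P2: blocked at fork node W8 ∈ conditioning set.
{W1, W8} satisfies the backdoor criterion.

Yes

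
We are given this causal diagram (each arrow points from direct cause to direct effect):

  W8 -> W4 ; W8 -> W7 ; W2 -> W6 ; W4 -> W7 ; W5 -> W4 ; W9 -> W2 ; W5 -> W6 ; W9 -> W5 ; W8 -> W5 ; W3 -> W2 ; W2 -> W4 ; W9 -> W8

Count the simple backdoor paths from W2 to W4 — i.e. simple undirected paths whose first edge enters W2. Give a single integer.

A backdoor path from W2 to W4 is any simple undirected path whose first edge points into W2 (i.e. leaves W2 via a parent).
Parents of W2: {W3, W9}.
Enumerating:
  P1: W2 <- W9 -> W8 -> W5 -> W4
  P2: W2 <- W9 -> W8 -> W4
  P3: W2 <- W9 -> W8 -> W7 <- W4
  P4: W2 <- W9 -> W5 <- W8 -> W4
  P5: W2 <- W9 -> W5 <- W8 -> W7 <- W4
  P6: W2 <- W9 -> W5 -> W4
That exhausts the simple backdoor paths. Count: 6.

6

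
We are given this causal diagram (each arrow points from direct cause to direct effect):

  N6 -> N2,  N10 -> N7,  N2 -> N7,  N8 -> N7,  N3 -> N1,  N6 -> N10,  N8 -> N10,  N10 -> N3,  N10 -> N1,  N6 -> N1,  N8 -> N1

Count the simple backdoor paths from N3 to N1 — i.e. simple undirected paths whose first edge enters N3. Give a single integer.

A backdoor path from N3 to N1 is any simple undirected path whose first edge points into N3 (i.e. leaves N3 via a parent).
Parents of N3: {N10}.
Enumerating:
  P1: N3 <- N10 <- N6 -> N2 -> N7 <- N8 -> N1
  P2: N3 <- N10 <- N6 -> N1
  P3: N3 <- N10 <- N8 -> N7 <- N2 <- N6 -> N1
  P4: N3 <- N10 <- N8 -> N1
  P5: N3 <- N10 -> N7 <- N8 -> N1
  P6: N3 <- N10 -> N7 <- N2 <- N6 -> N1
  P7: N3 <- N10 -> N1
That exhausts the simple backdoor paths. Count: 7.

7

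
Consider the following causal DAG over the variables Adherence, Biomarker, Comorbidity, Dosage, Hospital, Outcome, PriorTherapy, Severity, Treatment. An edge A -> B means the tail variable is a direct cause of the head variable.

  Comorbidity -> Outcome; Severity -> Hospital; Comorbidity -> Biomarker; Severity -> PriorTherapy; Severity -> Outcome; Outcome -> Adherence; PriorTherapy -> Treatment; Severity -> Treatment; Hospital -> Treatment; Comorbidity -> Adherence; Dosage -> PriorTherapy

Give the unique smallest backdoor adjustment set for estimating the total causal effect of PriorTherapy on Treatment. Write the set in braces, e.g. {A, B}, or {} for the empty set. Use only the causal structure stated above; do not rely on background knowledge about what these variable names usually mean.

{Severity}

Variables eligible for adjustment (non-descendants of PriorTherapy, excluding PriorTherapy and Treatment): {Adherence, Biomarker, Comorbidity, Dosage, Hospital, Outcome, Severity}.
Backdoor paths from PriorTherapy to Treatment:
  P1: PriorTherapy <- Severity -> Hospital -> Treatment
  P2: PriorTherapy <- Severity -> Treatment
The empty set is not sufficient: P1 (PriorTherapy <- Severity -> Hospital -> Treatment) has no collider blocking it and no conditioned non-collider, so it is open.
Try {Severity}:
  P1: blocked at fork node Severity ∈ conditioning set.
  P2: blocked at fork node Severity ∈ conditioning set.
{Severity} contains no descendant of PriorTherapy and blocks every backdoor path.
No other singleton works — e.g. {Comorbidity} leaves P1 open — so {Severity} is the unique smallest valid adjustment set.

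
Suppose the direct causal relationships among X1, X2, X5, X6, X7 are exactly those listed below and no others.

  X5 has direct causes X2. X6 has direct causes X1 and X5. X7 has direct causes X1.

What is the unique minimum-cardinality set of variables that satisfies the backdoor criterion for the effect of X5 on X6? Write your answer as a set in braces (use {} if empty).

Variables eligible for adjustment (non-descendants of X5, excluding X5 and X6): {X1, X2, X7}.
Backdoor paths from X5 to X6:
  (none)
With no backdoor paths the empty set already satisfies the criterion, and it is trivially minimal.

{}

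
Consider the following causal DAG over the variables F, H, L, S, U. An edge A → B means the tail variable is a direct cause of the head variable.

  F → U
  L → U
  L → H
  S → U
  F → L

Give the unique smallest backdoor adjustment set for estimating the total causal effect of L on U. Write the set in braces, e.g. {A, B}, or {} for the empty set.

Variables eligible for adjustment (non-descendants of L, excluding L and U): {F, S}.
Backdoor paths from L to U:
  P1: L <- F -> U
The empty set is not sufficient: P1 (L <- F -> U) has no collider blocking it and no conditioned non-collider, so it is open.
Try {F}:
  P1: blocked at fork node F ∈ conditioning set.
{F} contains no descendant of L and blocks every backdoor path.
No other singleton works — e.g. {S} leaves P1 open — so {F} is the unique smallest valid adjustment set.

{F}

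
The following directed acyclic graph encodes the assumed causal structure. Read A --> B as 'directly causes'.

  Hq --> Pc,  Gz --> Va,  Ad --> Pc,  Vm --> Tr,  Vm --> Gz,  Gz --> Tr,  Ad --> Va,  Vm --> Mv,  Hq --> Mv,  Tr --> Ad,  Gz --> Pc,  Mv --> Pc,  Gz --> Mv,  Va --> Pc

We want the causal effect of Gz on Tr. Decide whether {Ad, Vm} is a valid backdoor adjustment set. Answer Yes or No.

No

Backdoor paths from Gz to Tr (paths whose first edge points into Gz):
  P1: Gz <- Vm -> Tr
  P2: Gz <- Vm -> Mv <- Hq -> Pc <- Ad <- Tr
  P3: Gz <- Vm -> Mv <- Hq -> Pc <- Va <- Ad <- Tr
  P4: Gz <- Vm -> Mv -> Pc <- Ad <- Tr
  P5: Gz <- Vm -> Mv -> Pc <- Va <- Ad <- Tr
Condition 1 (no descendant of Gz in the set): FAILS — Ad is a descendant of Gz.
Condition 2 (every backdoor path blocked by {Ad, Vm}):
  P1: blocked at fork node Vm ∈ conditioning set.
  P2: blocked at fork node Vm ∈ conditioning set.
  P3: blocked at fork node Vm ∈ conditioning set.
  P4: blocked at fork node Vm ∈ conditioning set.
  P5: blocked at fork node Vm ∈ conditioning set.
{Ad, Vm} does not satisfy the backdoor criterion.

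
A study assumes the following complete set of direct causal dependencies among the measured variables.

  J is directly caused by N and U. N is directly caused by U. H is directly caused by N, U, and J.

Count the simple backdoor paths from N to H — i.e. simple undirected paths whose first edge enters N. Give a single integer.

2

A backdoor path from N to H is any simple undirected path whose first edge points into N (i.e. leaves N via a parent).
Parents of N: {U}.
Enumerating:
  P1: N <- U -> J -> H
  P2: N <- U -> H
That exhausts the simple backdoor paths. Count: 2.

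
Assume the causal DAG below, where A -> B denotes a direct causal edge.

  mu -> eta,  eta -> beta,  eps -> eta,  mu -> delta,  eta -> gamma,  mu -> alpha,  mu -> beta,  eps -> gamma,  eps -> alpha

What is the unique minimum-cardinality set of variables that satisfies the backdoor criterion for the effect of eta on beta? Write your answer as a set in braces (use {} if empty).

{mu}

Variables eligible for adjustment (non-descendants of eta, excluding eta and beta): {alpha, delta, eps, mu}.
Backdoor paths from eta to beta:
  P1: eta <- eps -> alpha <- mu -> beta
  P2: eta <- mu -> beta
The empty set is not sufficient: P2 (eta <- mu -> beta) has no collider blocking it and no conditioned non-collider, so it is open.
Try {mu}:
  P1: blocked at collider alpha (neither it nor any descendant is in the conditioning set).
  P2: blocked at fork node mu ∈ conditioning set.
{mu} contains no descendant of eta and blocks every backdoor path.
No other singleton works — e.g. {eps} leaves P2 open — so {mu} is the unique smallest valid adjustment set.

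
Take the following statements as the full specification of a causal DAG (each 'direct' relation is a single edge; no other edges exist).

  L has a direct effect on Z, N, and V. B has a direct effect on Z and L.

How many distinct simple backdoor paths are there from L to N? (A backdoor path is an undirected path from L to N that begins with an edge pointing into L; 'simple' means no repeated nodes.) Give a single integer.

A backdoor path from L to N is any simple undirected path whose first edge points into L (i.e. leaves L via a parent).
Parents of L: {B}.
No simple path from any parent of L reaches N without revisiting L, so there are no backdoor paths.

0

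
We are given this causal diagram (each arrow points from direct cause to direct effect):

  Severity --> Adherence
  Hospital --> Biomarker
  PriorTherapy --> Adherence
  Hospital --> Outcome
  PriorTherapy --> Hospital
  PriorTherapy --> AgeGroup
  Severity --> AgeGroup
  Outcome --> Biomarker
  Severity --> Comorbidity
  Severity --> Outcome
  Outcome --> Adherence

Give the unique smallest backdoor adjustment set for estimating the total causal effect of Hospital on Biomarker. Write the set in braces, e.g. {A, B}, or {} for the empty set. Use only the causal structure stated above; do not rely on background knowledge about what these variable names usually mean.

Variables eligible for adjustment (non-descendants of Hospital, excluding Hospital and Biomarker): {AgeGroup, Comorbidity, PriorTherapy, Severity}.
Backdoor paths from Hospital to Biomarker:
  P1: Hospital <- PriorTherapy -> AgeGroup <- Severity -> Outcome -> Biomarker
  P2: Hospital <- PriorTherapy -> AgeGroup <- Severity -> Adherence <- Outcome -> Biomarker
  P3: Hospital <- PriorTherapy -> Adherence <- Severity -> Outcome -> Biomarker
  P4: Hospital <- PriorTherapy -> Adherence <- Outcome -> Biomarker
Each backdoor path contains an unconditioned collider, so every path is already blocked with the empty conditioning set:
  P1: blocked at collider AgeGroup (neither it nor any descendant is in the conditioning set).
  P2: blocked at collider AgeGroup (neither it nor any descendant is in the conditioning set).
  P3: blocked at collider Adherence (neither it nor any descendant is in the conditioning set).
  P4: blocked at collider Adherence (neither it nor any descendant is in the conditioning set).
The empty set is therefore the unique smallest valid set.

{}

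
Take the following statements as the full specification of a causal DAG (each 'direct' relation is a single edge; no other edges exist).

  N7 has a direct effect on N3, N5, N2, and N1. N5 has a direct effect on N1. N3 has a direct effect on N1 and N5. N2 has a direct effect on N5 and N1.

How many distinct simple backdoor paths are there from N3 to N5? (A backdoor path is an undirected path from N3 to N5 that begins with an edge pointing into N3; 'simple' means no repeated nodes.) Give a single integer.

5

A backdoor path from N3 to N5 is any simple undirected path whose first edge points into N3 (i.e. leaves N3 via a parent).
Parents of N3: {N7}.
Enumerating:
  P1: N3 <- N7 -> N2 -> N5
  P2: N3 <- N7 -> N2 -> N1 <- N5
  P3: N3 <- N7 -> N5
  P4: N3 <- N7 -> N1 <- N2 -> N5
  P5: N3 <- N7 -> N1 <- N5
That exhausts the simple backdoor paths. Count: 5.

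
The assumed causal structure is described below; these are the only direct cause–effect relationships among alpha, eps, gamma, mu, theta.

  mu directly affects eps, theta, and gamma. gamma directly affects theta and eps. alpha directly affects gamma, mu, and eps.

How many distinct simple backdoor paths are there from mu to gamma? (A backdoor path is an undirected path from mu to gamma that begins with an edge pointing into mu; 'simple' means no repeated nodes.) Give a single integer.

2

A backdoor path from mu to gamma is any simple undirected path whose first edge points into mu (i.e. leaves mu via a parent).
Parents of mu: {alpha}.
Enumerating:
  P1: mu <- alpha -> gamma
  P2: mu <- alpha -> eps <- gamma
That exhausts the simple backdoor paths. Count: 2.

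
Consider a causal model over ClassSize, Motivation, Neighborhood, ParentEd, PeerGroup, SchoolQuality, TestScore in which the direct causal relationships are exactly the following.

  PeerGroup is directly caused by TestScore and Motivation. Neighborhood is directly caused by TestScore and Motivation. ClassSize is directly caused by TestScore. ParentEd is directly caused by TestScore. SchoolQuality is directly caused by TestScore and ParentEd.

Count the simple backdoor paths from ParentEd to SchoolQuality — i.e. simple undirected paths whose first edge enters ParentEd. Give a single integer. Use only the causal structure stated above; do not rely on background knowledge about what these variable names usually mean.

A backdoor path from ParentEd to SchoolQuality is any simple undirected path whose first edge points into ParentEd (i.e. leaves ParentEd via a parent).
Parents of ParentEd: {TestScore}.
Enumerating:
  P1: ParentEd <- TestScore -> SchoolQuality
That exhausts the simple backdoor paths. Count: 1.

1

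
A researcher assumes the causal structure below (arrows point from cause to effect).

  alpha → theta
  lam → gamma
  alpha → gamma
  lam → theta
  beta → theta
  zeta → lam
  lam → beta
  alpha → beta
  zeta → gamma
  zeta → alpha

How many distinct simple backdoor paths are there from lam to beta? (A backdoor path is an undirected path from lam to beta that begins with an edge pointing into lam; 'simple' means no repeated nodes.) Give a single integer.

4

A backdoor path from lam to beta is any simple undirected path whose first edge points into lam (i.e. leaves lam via a parent).
Parents of lam: {zeta}.
Enumerating:
  P1: lam <- zeta -> alpha -> beta
  P2: lam <- zeta -> alpha -> theta <- beta
  P3: lam <- zeta -> gamma <- alpha -> beta
  P4: lam <- zeta -> gamma <- alpha -> theta <- beta
That exhausts the simple backdoor paths. Count: 4.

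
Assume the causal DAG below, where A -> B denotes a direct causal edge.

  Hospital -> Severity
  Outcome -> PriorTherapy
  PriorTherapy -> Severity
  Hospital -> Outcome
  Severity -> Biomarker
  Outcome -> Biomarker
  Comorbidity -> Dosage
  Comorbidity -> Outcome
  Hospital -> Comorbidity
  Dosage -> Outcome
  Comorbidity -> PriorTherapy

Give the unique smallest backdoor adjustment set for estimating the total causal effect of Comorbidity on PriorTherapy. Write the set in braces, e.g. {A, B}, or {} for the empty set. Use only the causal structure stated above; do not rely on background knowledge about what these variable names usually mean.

{Hospital}

Variables eligible for adjustment (non-descendants of Comorbidity, excluding Comorbidity and PriorTherapy): {Hospital}.
Backdoor paths from Comorbidity to PriorTherapy:
  P1: Comorbidity <- Hospital -> Outcome -> PriorTherapy
  P2: Comorbidity <- Hospital -> Outcome -> Biomarker <- Severity <- PriorTherapy
  P3: Comorbidity <- Hospital -> Severity <- PriorTherapy
  P4: Comorbidity <- Hospital -> Severity -> Biomarker <- Outcome -> PriorTherapy
The empty set is not sufficient: P1 (Comorbidity <- Hospital -> Outcome -> PriorTherapy) has no collider blocking it and no conditioned non-collider, so it is open.
Try {Hospital}:
  P1: blocked at fork node Hospital ∈ conditioning set.
  P2: blocked at fork node Hospital ∈ conditioning set.
  P3: blocked at fork node Hospital ∈ conditioning set.
  P4: blocked at fork node Hospital ∈ conditioning set.
{Hospital} contains no descendant of Comorbidity and blocks every backdoor path.
{Hospital} is the unique smallest valid adjustment set.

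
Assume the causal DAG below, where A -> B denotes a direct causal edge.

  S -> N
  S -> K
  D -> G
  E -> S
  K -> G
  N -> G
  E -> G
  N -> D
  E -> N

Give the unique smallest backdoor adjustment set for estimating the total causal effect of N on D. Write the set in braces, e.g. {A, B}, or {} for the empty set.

Variables eligible for adjustment (non-descendants of N, excluding N and D): {E, K, S}.
Backdoor paths from N to D:
  P1: N <- E -> S -> K -> G <- D
  P2: N <- E -> G <- D
  P3: N <- S <- E -> G <- D
  P4: N <- S -> K -> G <- D
Each backdoor path contains an unconditioned collider, so every path is already blocked with the empty conditioning set:
  P1: blocked at collider G (neither it nor any descendant is in the conditioning set).
  P2: blocked at collider G (neither it nor any descendant is in the conditioning set).
  P3: blocked at collider G (neither it nor any descendant is in the conditioning set).
  P4: blocked at collider G (neither it nor any descendant is in the conditioning set).
The empty set is therefore the unique smallest valid set.

{}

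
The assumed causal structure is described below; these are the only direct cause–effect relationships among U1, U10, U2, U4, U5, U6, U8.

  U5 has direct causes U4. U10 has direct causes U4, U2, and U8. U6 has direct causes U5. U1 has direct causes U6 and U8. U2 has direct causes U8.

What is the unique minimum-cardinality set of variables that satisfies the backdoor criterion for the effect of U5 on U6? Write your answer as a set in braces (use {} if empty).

Variables eligible for adjustment (non-descendants of U5, excluding U5 and U6): {U10, U2, U4, U8}.
Backdoor paths from U5 to U6:
  P1: U5 <- U4 -> U10 <- U8 -> U1 <- U6
  P2: U5 <- U4 -> U10 <- U2 <- U8 -> U1 <- U6
Each backdoor path contains an unconditioned collider, so every path is already blocked with the empty conditioning set:
  P1: blocked at collider U10 (neither it nor any descendant is in the conditioning set).
  P2: blocked at collider U10 (neither it nor any descendant is in the conditioning set).
The empty set is therefore the unique smallest valid set.

{}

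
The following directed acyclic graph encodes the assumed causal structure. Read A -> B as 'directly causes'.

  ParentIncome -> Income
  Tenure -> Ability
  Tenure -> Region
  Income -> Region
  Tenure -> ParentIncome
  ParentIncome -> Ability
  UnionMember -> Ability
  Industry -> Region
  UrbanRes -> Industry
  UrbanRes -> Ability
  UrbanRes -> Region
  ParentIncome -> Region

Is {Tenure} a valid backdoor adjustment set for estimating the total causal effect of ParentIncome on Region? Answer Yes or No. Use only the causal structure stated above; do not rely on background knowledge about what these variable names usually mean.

Backdoor paths from ParentIncome to Region (paths whose first edge points into ParentIncome):
  P1: ParentIncome <- Tenure -> Ability <- UrbanRes -> Industry -> Region
  P2: ParentIncome <- Tenure -> Ability <- UrbanRes -> Region
  P3: ParentIncome <- Tenure -> Region
Condition 1 (no descendant of ParentIncome in the set): holds — descendants of ParentIncome are {Ability, Income, Region}; none are in {Tenure}.
Condition 2 (every backdoor path blocked by {Tenure}):
  P1: blocked at fork node Tenure ∈ conditioning set.
  P2: blocked at fork node Tenure ∈ conditioning set.
  P3: blocked at fork node Tenure ∈ conditioning set.
{Tenure} satisfies the backdoor criterion.

Yes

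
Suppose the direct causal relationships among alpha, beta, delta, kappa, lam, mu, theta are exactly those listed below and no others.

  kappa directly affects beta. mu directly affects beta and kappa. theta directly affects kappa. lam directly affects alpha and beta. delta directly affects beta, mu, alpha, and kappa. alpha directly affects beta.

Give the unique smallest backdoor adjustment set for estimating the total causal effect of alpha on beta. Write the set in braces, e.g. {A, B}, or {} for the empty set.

Variables eligible for adjustment (non-descendants of alpha, excluding alpha and beta): {delta, kappa, lam, mu, theta}.
Backdoor paths from alpha to beta:
  P1: alpha <- lam -> beta
  P2: alpha <- delta -> mu -> kappa -> beta
  P3: alpha <- delta -> mu -> beta
  P4: alpha <- delta -> kappa <- mu -> beta
  P5: alpha <- delta -> kappa -> beta
  P6: alpha <- delta -> beta
The empty set is not sufficient: P1 (alpha <- lam -> beta) has no collider blocking it and no conditioned non-collider, so it is open.
Try {delta, lam}:
  P1: blocked at fork node lam ∈ conditioning set.
  P2: blocked at fork node delta ∈ conditioning set.
  P3: blocked at fork node delta ∈ conditioning set.
  P4: blocked at fork node delta ∈ conditioning set.
  P5: blocked at fork node delta ∈ conditioning set.
  P6: blocked at fork node delta ∈ conditioning set.
{delta, lam} contains no descendant of alpha and blocks every backdoor path.
Every element of {delta, lam} is needed (dropping delta leaves P2 open; dropping lam leaves P1 open), so no proper subset is valid.
Among all size-2 subsets of the eligible variables, only {delta, lam} blocks every backdoor path, so it is the unique smallest valid adjustment set.

{delta, lam}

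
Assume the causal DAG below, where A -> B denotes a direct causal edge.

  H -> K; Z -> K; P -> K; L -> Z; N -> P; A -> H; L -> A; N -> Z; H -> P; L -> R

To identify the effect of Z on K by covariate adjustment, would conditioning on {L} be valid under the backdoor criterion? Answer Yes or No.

No

Backdoor paths from Z to K (paths whose first edge points into Z):
  P1: Z <- L -> A -> H -> P -> K
  P2: Z <- L -> A -> H -> K
  P3: Z <- N -> P <- H -> K
  P4: Z <- N -> P -> K
Condition 1 (no descendant of Z in the set): holds — descendants of Z are {K}; none are in {L}.
Condition 2 (every backdoor path blocked by {L}):
  P1: blocked at fork node L ∈ conditioning set.
  P2: blocked at fork node L ∈ conditioning set.
  P3: blocked at collider P (neither it nor any descendant is in the conditioning set).
  P4: open — no interior node is in the conditioning set.
{L} does not satisfy the backdoor criterion.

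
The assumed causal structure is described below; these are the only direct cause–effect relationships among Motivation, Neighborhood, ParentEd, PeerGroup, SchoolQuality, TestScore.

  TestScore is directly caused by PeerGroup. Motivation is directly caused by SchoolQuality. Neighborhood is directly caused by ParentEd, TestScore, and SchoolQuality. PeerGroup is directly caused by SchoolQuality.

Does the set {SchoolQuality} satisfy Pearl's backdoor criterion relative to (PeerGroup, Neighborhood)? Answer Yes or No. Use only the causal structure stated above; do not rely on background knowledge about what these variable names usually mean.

Backdoor paths from PeerGroup to Neighborhood (paths whose first edge points into PeerGroup):
  P1: PeerGroup <- SchoolQuality -> Neighborhood
Condition 1 (no descendant of PeerGroup in the set): holds — descendants of PeerGroup are {Neighborhood, TestScore}; none are in {SchoolQuality}.
Condition 2 (every backdoor path blocked by {SchoolQuality}):
  P1: blocked at fork node SchoolQuality ∈ conditioning set.
{SchoolQuality} satisfies the backdoor criterion.

Yes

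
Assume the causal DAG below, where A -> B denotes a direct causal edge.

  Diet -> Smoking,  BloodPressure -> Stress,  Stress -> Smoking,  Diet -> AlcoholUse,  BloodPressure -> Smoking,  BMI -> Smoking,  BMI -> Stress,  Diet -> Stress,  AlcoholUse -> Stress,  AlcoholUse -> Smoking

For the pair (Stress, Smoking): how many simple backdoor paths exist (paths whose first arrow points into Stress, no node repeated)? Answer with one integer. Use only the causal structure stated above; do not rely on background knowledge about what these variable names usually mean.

6

A backdoor path from Stress to Smoking is any simple undirected path whose first edge points into Stress (i.e. leaves Stress via a parent).
Parents of Stress: {AlcoholUse, BMI, BloodPressure, Diet}.
Enumerating:
  P1: Stress <- BMI -> Smoking
  P2: Stress <- Diet -> AlcoholUse -> Smoking
  P3: Stress <- Diet -> Smoking
  P4: Stress <- BloodPressure -> Smoking
  P5: Stress <- AlcoholUse <- Diet -> Smoking
  P6: Stress <- AlcoholUse -> Smoking
That exhausts the simple backdoor paths. Count: 6.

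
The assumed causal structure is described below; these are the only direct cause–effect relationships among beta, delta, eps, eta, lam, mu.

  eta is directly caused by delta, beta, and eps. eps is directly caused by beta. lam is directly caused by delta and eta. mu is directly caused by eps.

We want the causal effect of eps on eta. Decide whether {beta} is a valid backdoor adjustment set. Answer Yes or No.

Backdoor paths from eps to eta (paths whose first edge points into eps):
  P1: eps <- beta -> eta
Condition 1 (no descendant of eps in the set): holds — descendants of eps are {eta, lam, mu}; none are in {beta}.
Condition 2 (every backdoor path blocked by {beta}):
  P1: blocked at fork node beta ∈ conditioning set.
{beta} satisfies the backdoor criterion.

Yes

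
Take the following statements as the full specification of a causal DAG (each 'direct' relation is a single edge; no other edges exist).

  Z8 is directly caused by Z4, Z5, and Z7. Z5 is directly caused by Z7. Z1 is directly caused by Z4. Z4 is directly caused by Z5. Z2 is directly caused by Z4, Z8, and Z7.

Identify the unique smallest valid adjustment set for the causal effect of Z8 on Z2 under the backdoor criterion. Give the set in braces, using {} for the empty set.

{Z4, Z7}

Variables eligible for adjustment (non-descendants of Z8, excluding Z8 and Z2): {Z1, Z4, Z5, Z7}.
Backdoor paths from Z8 to Z2:
  P1: Z8 <- Z7 -> Z5 -> Z4 -> Z2
  P2: Z8 <- Z7 -> Z2
  P3: Z8 <- Z5 <- Z7 -> Z2
  P4: Z8 <- Z5 -> Z4 -> Z2
  P5: Z8 <- Z4 <- Z5 <- Z7 -> Z2
  P6: Z8 <- Z4 -> Z2
The empty set is not sufficient: P1 (Z8 <- Z7 -> Z5 -> Z4 -> Z2) has no collider blocking it and no conditioned non-collider, so it is open.
Try {Z4, Z7}:
  P1: blocked at fork node Z7 ∈ conditioning set.
  P2: blocked at fork node Z7 ∈ conditioning set.
  P3: blocked at fork node Z7 ∈ conditioning set.
  P4: blocked at chain node Z4 ∈ conditioning set.
  P5: blocked at chain node Z4 ∈ conditioning set.
  P6: blocked at fork node Z4 ∈ conditioning set.
{Z4, Z7} contains no descendant of Z8 and blocks every backdoor path.
Every element of {Z4, Z7} is needed (dropping Z4 leaves P4 open; dropping Z7 leaves P2 open), so no proper subset is valid.
Among all size-2 subsets of the eligible variables, only {Z4, Z7} blocks every backdoor path, so it is the unique smallest valid adjustment set.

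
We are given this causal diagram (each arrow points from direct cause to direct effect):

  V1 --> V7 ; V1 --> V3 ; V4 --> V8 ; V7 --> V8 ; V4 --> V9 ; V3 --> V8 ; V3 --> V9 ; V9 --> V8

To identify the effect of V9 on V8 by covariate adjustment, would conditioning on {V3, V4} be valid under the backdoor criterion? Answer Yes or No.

Yes

Backdoor paths from V9 to V8 (paths whose first edge points into V9):
  P1: V9 <- V4 -> V8
  P2: V9 <- V3 <- V1 -> V7 -> V8
  P3: V9 <- V3 -> V8
Condition 1 (no descendant of V9 in the set): holds — descendants of V9 are {V8}; none are in {V3, V4}.
Condition 2 (every backdoor path blocked by {V3, V4}):
  P1: blocked at fork node V4 ∈ conditioning set.
  P2: blocked at chain node V3 ∈ conditioning set.
  P3: blocked at fork node V3 ∈ conditioning set.
{V3, V4} satisfies the backdoor criterion.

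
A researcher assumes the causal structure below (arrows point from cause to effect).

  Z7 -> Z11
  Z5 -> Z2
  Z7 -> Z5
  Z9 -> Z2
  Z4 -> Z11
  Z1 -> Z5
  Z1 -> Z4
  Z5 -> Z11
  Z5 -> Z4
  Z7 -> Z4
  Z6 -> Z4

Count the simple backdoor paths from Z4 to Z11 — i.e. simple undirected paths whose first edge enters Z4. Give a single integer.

A backdoor path from Z4 to Z11 is any simple undirected path whose first edge points into Z4 (i.e. leaves Z4 via a parent).
Parents of Z4: {Z1, Z5, Z6, Z7}.
Enumerating:
  P1: Z4 <- Z7 -> Z5 -> Z11
  P2: Z4 <- Z7 -> Z11
  P3: Z4 <- Z1 -> Z5 <- Z7 -> Z11
  P4: Z4 <- Z1 -> Z5 -> Z11
  P5: Z4 <- Z5 <- Z7 -> Z11
  P6: Z4 <- Z5 -> Z11
That exhausts the simple backdoor paths. Count: 6.

6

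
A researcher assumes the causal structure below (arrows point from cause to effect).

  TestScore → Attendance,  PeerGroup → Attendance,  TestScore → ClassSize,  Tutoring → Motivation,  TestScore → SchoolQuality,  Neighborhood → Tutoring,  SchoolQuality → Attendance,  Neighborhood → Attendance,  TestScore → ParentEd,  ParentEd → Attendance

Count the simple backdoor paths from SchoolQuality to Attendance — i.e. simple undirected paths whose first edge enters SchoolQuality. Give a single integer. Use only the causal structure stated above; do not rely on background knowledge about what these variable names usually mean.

A backdoor path from SchoolQuality to Attendance is any simple undirected path whose first edge points into SchoolQuality (i.e. leaves SchoolQuality via a parent).
Parents of SchoolQuality: {TestScore}.
Enumerating:
  P1: SchoolQuality <- TestScore -> ParentEd -> Attendance
  P2: SchoolQuality <- TestScore -> Attendance
That exhausts the simple backdoor paths. Count: 2.

2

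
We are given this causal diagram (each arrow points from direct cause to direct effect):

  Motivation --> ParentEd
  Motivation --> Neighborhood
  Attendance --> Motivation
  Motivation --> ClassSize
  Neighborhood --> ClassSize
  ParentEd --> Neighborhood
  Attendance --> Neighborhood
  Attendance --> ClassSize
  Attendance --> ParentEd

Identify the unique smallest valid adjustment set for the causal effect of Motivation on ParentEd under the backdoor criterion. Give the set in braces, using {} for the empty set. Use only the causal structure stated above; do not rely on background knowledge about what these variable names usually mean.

{Attendance}

Variables eligible for adjustment (non-descendants of Motivation, excluding Motivation and ParentEd): {Attendance}.
Backdoor paths from Motivation to ParentEd:
  P1: Motivation <- Attendance -> ParentEd
  P2: Motivation <- Attendance -> Neighborhood <- ParentEd
  P3: Motivation <- Attendance -> ClassSize <- Neighborhood <- ParentEd
The empty set is not sufficient: P1 (Motivation <- Attendance -> ParentEd) has no collider blocking it and no conditioned non-collider, so it is open.
Try {Attendance}:
  P1: blocked at fork node Attendance ∈ conditioning set.
  P2: blocked at fork node Attendance ∈ conditioning set.
  P3: blocked at fork node Attendance ∈ conditioning set.
{Attendance} contains no descendant of Motivation and blocks every backdoor path.
{Attendance} is the unique smallest valid adjustment set.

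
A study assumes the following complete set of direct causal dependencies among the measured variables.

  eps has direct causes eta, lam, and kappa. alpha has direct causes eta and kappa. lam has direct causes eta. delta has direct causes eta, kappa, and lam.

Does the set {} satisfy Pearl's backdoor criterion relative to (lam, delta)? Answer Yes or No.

Backdoor paths from lam to delta (paths whose first edge points into lam):
  P1: lam <- eta -> alpha <- kappa -> delta
  P2: lam <- eta -> eps <- kappa -> delta
  P3: lam <- eta -> delta
Condition 1 (no descendant of lam in the set): holds — descendants of lam are {delta, eps}; none are in {}.
Condition 2 (every backdoor path blocked by {}):
  P1: blocked at collider alpha (neither it nor any descendant is in the conditioning set).
  P2: blocked at collider eps (neither it nor any descendant is in the conditioning set).
  P3: open — no interior node is in the conditioning set.
{} does not satisfy the backdoor criterion.

No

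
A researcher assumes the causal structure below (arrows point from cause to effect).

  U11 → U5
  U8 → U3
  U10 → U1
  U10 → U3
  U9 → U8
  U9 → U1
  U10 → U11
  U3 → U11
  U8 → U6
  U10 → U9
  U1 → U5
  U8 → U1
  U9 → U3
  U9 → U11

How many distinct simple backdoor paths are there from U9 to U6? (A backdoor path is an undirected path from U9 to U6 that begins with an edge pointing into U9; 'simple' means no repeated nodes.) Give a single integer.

A backdoor path from U9 to U6 is any simple undirected path whose first edge points into U9 (i.e. leaves U9 via a parent).
Parents of U9: {U10}.
Enumerating:
  P1: U9 <- U10 -> U1 <- U8 -> U6
  P2: U9 <- U10 -> U1 -> U5 <- U11 <- U3 <- U8 -> U6
  P3: U9 <- U10 -> U3 <- U8 -> U6
  P4: U9 <- U10 -> U3 -> U11 -> U5 <- U1 <- U8 -> U6
  P5: U9 <- U10 -> U11 <- U3 <- U8 -> U6
  P6: U9 <- U10 -> U11 -> U5 <- U1 <- U8 -> U6
That exhausts the simple backdoor paths. Count: 6.

6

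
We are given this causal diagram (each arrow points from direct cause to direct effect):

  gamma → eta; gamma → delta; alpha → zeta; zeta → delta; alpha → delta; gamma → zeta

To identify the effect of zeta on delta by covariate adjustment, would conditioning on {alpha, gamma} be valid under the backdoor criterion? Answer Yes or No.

Yes

Backdoor paths from zeta to delta (paths whose first edge points into zeta):
  P1: zeta <- alpha -> delta
  P2: zeta <- gamma -> delta
Condition 1 (no descendant of zeta in the set): holds — descendants of zeta are {delta}; none are in {alpha, gamma}.
Condition 2 (every backdoor path blocked by {alpha, gamma}):
  P1: blocked at fork node alpha ∈ conditioning set.
  P2: blocked at fork node gamma ∈ conditioning set.
{alpha, gamma} satisfies the backdoor criterion.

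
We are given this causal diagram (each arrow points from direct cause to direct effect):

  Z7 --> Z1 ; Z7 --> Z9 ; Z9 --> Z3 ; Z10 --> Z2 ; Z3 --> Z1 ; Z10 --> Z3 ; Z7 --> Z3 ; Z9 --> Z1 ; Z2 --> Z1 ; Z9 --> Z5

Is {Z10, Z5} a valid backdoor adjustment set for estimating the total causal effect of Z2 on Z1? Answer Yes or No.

Yes

Backdoor paths from Z2 to Z1 (paths whose first edge points into Z2):
  P1: Z2 <- Z10 -> Z3 <- Z7 -> Z9 -> Z1
  P2: Z2 <- Z10 -> Z3 <- Z7 -> Z1
  P3: Z2 <- Z10 -> Z3 <- Z9 <- Z7 -> Z1
  P4: Z2 <- Z10 -> Z3 <- Z9 -> Z1
  P5: Z2 <- Z10 -> Z3 -> Z1
Condition 1 (no descendant of Z2 in the set): holds — descendants of Z2 are {Z1}; none are in {Z10, Z5}.
Condition 2 (every backdoor path blocked by {Z10, Z5}):
  P1: blocked at fork node Z10 ∈ conditioning set.
  P2: blocked at fork node Z10 ∈ conditioning set.
  P3: blocked at fork node Z10 ∈ conditioning set.
  P4: blocked at fork node Z10 ∈ conditioning set.
  P5: blocked at fork node Z10 ∈ conditioning set.
{Z10, Z5} satisfies the backdoor criterion.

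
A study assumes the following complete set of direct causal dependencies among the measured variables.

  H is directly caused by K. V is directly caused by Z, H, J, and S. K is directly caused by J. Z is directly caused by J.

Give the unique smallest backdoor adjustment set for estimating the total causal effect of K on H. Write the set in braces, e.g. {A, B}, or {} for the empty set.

{}

Variables eligible for adjustment (non-descendants of K, excluding K and H): {J, S, Z}.
Backdoor paths from K to H:
  P1: K <- J -> Z -> V <- H
  P2: K <- J -> V <- H
Each backdoor path contains an unconditioned collider, so every path is already blocked with the empty conditioning set:
  P1: blocked at collider V (neither it nor any descendant is in the conditioning set).
  P2: blocked at collider V (neither it nor any descendant is in the conditioning set).
The empty set is therefore the unique smallest valid set.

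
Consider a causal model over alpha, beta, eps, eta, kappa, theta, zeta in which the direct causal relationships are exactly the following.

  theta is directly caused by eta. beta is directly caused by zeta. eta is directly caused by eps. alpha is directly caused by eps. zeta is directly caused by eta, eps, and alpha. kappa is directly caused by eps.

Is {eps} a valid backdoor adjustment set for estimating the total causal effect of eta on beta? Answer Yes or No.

Backdoor paths from eta to beta (paths whose first edge points into eta):
  P1: eta <- eps -> alpha -> zeta -> beta
  P2: eta <- eps -> zeta -> beta
Condition 1 (no descendant of eta in the set): holds — descendants of eta are {beta, theta, zeta}; none are in {eps}.
Condition 2 (every backdoor path blocked by {eps}):
  P1: blocked at fork node eps ∈ conditioning set.
  P2: blocked at fork node eps ∈ conditioning set.
{eps} satisfies the backdoor criterion.

Yes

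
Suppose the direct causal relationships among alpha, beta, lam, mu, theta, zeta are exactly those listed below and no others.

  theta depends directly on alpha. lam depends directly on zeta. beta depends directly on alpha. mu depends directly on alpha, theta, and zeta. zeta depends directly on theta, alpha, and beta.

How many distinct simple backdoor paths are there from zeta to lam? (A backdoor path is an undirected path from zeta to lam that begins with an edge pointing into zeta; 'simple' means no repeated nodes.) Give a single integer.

0

A backdoor path from zeta to lam is any simple undirected path whose first edge points into zeta (i.e. leaves zeta via a parent).
Parents of zeta: {alpha, beta, theta}.
No simple path from any parent of zeta reaches lam without revisiting zeta, so there are no backdoor paths.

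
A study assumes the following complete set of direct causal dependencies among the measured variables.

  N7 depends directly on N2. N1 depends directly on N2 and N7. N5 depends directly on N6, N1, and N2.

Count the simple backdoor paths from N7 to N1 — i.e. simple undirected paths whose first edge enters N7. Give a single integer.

A backdoor path from N7 to N1 is any simple undirected path whose first edge points into N7 (i.e. leaves N7 via a parent).
Parents of N7: {N2}.
Enumerating:
  P1: N7 <- N2 -> N1
  P2: N7 <- N2 -> N5 <- N1
That exhausts the simple backdoor paths. Count: 2.

2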